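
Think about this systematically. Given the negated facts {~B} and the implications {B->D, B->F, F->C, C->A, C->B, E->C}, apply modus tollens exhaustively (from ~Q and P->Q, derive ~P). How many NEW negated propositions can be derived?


Initial negated facts: {~B}
Apply modus tollens to closure:
  ~B and C->B  =>  ~C
  ~C and E->C  =>  ~E
  ~C and F->C  =>  ~F
Final negated: {~B, ~C, ~E, ~F}
New negations: {~C, ~E, ~F}
Count = 3

3


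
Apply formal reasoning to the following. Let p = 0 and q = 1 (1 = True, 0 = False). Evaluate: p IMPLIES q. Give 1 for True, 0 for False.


p = 0, q = 1
Operation: p IMPLIES q
Evaluate: 0 IMPLIES 1 = 1

1


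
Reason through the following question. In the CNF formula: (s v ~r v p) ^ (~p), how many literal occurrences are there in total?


Counting literals in each clause:
Clause 1: 3 literal(s)
Clause 2: 1 literal(s)
Total = 4

4


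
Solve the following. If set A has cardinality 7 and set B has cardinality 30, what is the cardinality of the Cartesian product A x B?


The Cartesian product A x B contains all ordered pairs (a, b).
|A x B| = |A| * |B| = 7 * 30 = 210

210


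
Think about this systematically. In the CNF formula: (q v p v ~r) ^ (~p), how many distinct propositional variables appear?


Identify each variable that appears in the formula.
Variables found: p, q, r
Count = 3

3


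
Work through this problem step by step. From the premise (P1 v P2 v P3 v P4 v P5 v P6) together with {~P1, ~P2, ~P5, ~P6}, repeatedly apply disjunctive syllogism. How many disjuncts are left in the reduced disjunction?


Original disjuncts (6): P1, P2, P3, P4, P5, P6
Negated (eliminate): ~P1, ~P2, ~P5, ~P6
Remaining disjuncts: P3, P4
Count = 6 - 4 = 2

2


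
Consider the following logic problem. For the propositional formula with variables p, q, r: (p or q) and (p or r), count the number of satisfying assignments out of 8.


Evaluate all 8 assignments for p, q, r:
p=0, q=0, r=0: 0
p=0, q=0, r=1: 0
p=0, q=1, r=0: 0
p=0, q=1, r=1: 1
p=1, q=0, r=0: 1
p=1, q=0, r=1: 1
p=1, q=1, r=0: 1
p=1, q=1, r=1: 1
Satisfying count = 5

5


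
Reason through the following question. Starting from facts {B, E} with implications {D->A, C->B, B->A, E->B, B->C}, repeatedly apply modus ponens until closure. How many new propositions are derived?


Initial facts: {B, E}
Apply modus ponens to closure:
  B and B->A  =>  A
  B and B->C  =>  C
Final known: {A, B, C, E}
New propositions: {A, C}
Count = 2

2


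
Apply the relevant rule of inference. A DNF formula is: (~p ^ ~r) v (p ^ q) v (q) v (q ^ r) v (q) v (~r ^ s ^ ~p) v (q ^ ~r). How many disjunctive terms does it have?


A DNF formula is a disjunction of terms (conjunctions).
Terms are separated by v.
Counting the disjuncts: 7 terms.

7


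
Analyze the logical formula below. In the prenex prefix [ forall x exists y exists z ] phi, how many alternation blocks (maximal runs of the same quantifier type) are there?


Quantifier-type sequence: A E E  (A=forall, E=exists)
Group into maximal same-type runs:
  Ax1 | Ex2
Number of blocks = 2

2


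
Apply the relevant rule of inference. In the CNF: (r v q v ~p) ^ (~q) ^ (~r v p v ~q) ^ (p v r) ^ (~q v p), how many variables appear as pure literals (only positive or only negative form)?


Check each variable for pure literal status:
p: mixed (not pure)
q: mixed (not pure)
r: mixed (not pure)
Pure literal count = 0

0


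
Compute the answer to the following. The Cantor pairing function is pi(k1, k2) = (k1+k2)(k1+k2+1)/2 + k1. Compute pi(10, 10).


k1 + k2 = 20
(k1+k2)(k1+k2+1)/2 = 20 * 21 / 2 = 210
pi = 210 + 10 = 220

220


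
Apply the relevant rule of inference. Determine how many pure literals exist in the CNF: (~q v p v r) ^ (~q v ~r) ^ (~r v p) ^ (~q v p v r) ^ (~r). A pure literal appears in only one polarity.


Check each variable for pure literal status:
p: pure positive
q: pure negative
r: mixed (not pure)
Pure literal count = 2

2


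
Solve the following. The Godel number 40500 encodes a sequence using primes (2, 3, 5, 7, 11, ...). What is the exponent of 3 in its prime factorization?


Factorize 40500 by dividing by 3 repeatedly.
Division steps: 3 divides 40500 exactly 4 time(s).
Exponent of 3 = 4

4


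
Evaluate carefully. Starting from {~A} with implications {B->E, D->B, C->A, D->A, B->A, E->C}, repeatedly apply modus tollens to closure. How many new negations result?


Initial negated facts: {~A}
Apply modus tollens to closure:
  ~A and C->A  =>  ~C
  ~A and D->A  =>  ~D
  ~A and B->A  =>  ~B
  ~C and E->C  =>  ~E
Final negated: {~A, ~B, ~C, ~D, ~E}
New negations: {~B, ~C, ~D, ~E}
Count = 4

4


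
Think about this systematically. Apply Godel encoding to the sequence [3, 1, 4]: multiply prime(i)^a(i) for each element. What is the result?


Encode each element as an exponent of the corresponding prime:
  2^3 = 8
  3^1 = 3
  5^4 = 625
Product = 8 * 3 * 625 = 15000

15000


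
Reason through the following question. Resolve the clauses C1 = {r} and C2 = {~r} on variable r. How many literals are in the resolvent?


Remove r from C1 and ~r from C2.
C1 remainder: {}
C2 remainder: {}
Union (resolvent): {} (empty clause)
Resolvent has 0 literal(s).

0


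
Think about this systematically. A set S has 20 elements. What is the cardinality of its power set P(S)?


The power set of a set with n elements has 2^n elements.
|P(S)| = 2^20 = 1048576

1048576


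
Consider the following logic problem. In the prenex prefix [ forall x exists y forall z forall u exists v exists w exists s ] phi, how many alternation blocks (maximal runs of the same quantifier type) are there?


Quantifier-type sequence: A E A A E E E  (A=forall, E=exists)
Group into maximal same-type runs:
  Ax1 | Ex1 | Ax2 | Ex3
Number of blocks = 4

4


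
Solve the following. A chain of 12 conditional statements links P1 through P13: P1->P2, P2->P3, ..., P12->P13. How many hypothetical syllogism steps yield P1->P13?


With 12 implications in a chain connecting 13 propositions:
P1->P2, P2->P3, ..., P12->P13
Steps needed = (number of implications) - 1 = 12 - 1 = 11

11


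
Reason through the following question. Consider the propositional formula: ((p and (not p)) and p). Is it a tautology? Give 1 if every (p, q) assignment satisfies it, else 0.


Check all 4 assignments:
p=0, q=0: 0
p=0, q=1: 0
p=1, q=0: 0
p=1, q=1: 0
Satisfying count = 0/4.
Tautology iff count = 4: no.

0


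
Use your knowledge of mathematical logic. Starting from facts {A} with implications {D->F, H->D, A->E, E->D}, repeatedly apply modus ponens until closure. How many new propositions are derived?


Initial facts: {A}
Apply modus ponens to closure:
  A and A->E  =>  E
  E and E->D  =>  D
  D and D->F  =>  F
Final known: {A, D, E, F}
New propositions: {D, E, F}
Count = 3

3


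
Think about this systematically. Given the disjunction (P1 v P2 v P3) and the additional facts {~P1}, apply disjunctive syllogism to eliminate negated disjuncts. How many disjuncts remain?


Original disjuncts (3): P1, P2, P3
Negated (eliminate): ~P1
Remaining disjuncts: P2, P3
Count = 3 - 1 = 2

2


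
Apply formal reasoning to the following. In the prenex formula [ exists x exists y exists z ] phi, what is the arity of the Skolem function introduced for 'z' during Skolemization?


Quantifier prefix: exists x exists y exists z
'z' is existentially quantified at position 3.
No universal quantifiers precede it.
Skolem function arity = 0 (a Skolem constant)

0


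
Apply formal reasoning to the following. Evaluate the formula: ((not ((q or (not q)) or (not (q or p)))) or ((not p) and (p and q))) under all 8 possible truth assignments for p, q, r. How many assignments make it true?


Check all 8 assignments:
p=0, q=0, r=0: 0
p=0, q=0, r=1: 0
p=0, q=1, r=0: 0
p=0, q=1, r=1: 0
p=1, q=0, r=0: 0
p=1, q=0, r=1: 0
p=1, q=1, r=0: 0
p=1, q=1, r=1: 0
Count of True = 0

0


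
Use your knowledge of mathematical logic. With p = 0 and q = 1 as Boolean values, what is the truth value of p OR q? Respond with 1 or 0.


p = 0, q = 1
Operation: p OR q
Evaluate: 0 OR 1 = 1

1


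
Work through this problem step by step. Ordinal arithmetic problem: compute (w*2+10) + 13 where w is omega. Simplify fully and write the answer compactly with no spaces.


Compute (w*2+10) + 13.
Ordinal + is associative but NOT commutative; for finite n>0, n + w = w but w + n stays w+n.
By associativity: (w*2+10) + 13 = w*2 + (10+13) = w*2+23.
Result = w*2+23

w*2+23


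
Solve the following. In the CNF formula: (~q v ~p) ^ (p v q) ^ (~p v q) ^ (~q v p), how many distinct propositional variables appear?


Identify each variable that appears in the formula.
Variables found: p, q
Count = 2

2


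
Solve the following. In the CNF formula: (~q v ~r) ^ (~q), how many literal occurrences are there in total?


Counting literals in each clause:
Clause 1: 2 literal(s)
Clause 2: 1 literal(s)
Total = 3

3


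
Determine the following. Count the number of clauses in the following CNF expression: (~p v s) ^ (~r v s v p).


A CNF formula is a conjunction of clauses.
Clauses are separated by ^.
Counting the conjuncts: 2 clauses.

2


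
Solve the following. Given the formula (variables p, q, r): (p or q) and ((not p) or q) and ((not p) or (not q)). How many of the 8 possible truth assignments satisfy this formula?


Evaluate all 8 assignments for p, q, r:
p=0, q=0, r=0: 0
p=0, q=0, r=1: 0
p=0, q=1, r=0: 1
p=0, q=1, r=1: 1
p=1, q=0, r=0: 0
p=1, q=0, r=1: 0
p=1, q=1, r=0: 0
p=1, q=1, r=1: 0
Satisfying count = 2

2


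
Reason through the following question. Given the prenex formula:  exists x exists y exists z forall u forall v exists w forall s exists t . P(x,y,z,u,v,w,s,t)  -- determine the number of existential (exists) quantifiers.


Quantifier prefix: exists x exists y exists z forall u forall v exists w forall s exists t
Mark each quantifier type:
  E E E U U E U E
Universal count = 3, Existential count = 5
Asked for existential (exists) quantifiers: 5

5


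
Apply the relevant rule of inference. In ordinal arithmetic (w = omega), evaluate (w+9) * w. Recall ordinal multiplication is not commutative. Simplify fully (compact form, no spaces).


Compute (w+9) * w.
Ordinal * is associative and left-distributive over +, but NOT commutative; for finite n>1, n*w = w but w*n stays w*n.
(w+9) * w = sup{(w+9)*k : k<w} = sup{w*k+9} = w^2 (the +9 tail is absorbed in the limit).
Result = w^2

w^2


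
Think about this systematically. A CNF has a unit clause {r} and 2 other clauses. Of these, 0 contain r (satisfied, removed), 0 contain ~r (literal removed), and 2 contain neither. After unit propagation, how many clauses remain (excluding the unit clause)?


Satisfied (removed): 0
Shortened (remain): 0
Unchanged (remain): 2
Remaining = 0 + 2 = 2

2


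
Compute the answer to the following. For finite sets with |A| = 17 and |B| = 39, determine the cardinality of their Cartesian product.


The Cartesian product A x B contains all ordered pairs (a, b).
|A x B| = |A| * |B| = 17 * 39 = 663

663


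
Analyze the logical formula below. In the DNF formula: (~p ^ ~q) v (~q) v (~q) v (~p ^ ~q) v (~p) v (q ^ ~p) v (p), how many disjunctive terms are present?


A DNF formula is a disjunction of terms (conjunctions).
Terms are separated by v.
Counting the disjuncts: 7 terms.

7


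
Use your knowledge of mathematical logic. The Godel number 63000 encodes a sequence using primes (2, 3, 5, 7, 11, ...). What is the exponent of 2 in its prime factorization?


Factorize 63000 by dividing by 2 repeatedly.
Division steps: 2 divides 63000 exactly 3 time(s).
Exponent of 2 = 3

3


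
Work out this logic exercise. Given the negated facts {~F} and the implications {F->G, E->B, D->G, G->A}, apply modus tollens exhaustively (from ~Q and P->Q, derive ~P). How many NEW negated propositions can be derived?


Initial negated facts: {~F}
Apply modus tollens to closure:
  (no implication fires)
Final negated: {~F}
New negations: {(none)}
Count = 0

0


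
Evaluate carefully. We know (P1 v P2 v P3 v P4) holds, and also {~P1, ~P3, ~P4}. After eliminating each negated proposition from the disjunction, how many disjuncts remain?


Original disjuncts (4): P1, P2, P3, P4
Negated (eliminate): ~P1, ~P3, ~P4
Remaining disjuncts: P2
Count = 4 - 3 = 1

1


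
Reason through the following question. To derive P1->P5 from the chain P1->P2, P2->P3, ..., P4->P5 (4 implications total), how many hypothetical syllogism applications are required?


With 4 implications in a chain connecting 5 propositions:
P1->P2, P2->P3, ..., P4->P5
Steps needed = (number of implications) - 1 = 4 - 1 = 3

3


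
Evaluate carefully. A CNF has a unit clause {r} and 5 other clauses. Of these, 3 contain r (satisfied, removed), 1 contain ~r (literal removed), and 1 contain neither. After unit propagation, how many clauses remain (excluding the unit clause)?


Satisfied (removed): 3
Shortened (remain): 1
Unchanged (remain): 1
Remaining = 1 + 1 = 2

2


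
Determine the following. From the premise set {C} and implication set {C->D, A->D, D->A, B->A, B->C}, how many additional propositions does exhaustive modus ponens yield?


Initial facts: {C}
Apply modus ponens to closure:
  C and C->D  =>  D
  D and D->A  =>  A
Final known: {A, C, D}
New propositions: {A, D}
Count = 2

2


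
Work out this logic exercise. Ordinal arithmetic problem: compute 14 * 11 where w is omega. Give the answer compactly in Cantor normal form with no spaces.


Compute 14 * 11.
Ordinal * is associative and left-distributive over +, but NOT commutative; for finite n>1, n*w = w but w*n stays w*n.
Both finite; ordinal * agrees with natural *: 14 * 11 = 154.
Result = 154

154


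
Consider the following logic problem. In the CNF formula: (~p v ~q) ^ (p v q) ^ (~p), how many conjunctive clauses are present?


A CNF formula is a conjunction of clauses.
Clauses are separated by ^.
Counting the conjuncts: 3 clauses.

3


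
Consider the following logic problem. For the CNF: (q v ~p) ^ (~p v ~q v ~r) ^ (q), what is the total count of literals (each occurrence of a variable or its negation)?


Counting literals in each clause:
Clause 1: 2 literal(s)
Clause 2: 3 literal(s)
Clause 3: 1 literal(s)
Total = 6

6


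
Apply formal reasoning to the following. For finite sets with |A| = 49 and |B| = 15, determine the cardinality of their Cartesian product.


The Cartesian product A x B contains all ordered pairs (a, b).
|A x B| = |A| * |B| = 49 * 15 = 735

735


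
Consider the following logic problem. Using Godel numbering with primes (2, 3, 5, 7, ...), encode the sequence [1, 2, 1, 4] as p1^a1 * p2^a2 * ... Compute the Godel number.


Encode each element as an exponent of the corresponding prime:
  2^1 = 2
  3^2 = 9
  5^1 = 5
  7^4 = 2401
Product = 2 * 9 * 5 * 2401 = 216090

216090


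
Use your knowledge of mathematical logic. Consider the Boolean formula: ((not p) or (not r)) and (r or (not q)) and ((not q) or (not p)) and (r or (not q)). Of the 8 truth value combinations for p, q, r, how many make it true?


Evaluate all 8 assignments for p, q, r:
p=0, q=0, r=0: 1
p=0, q=0, r=1: 1
p=0, q=1, r=0: 0
p=0, q=1, r=1: 1
p=1, q=0, r=0: 1
p=1, q=0, r=1: 0
p=1, q=1, r=0: 0
p=1, q=1, r=1: 0
Satisfying count = 4

4


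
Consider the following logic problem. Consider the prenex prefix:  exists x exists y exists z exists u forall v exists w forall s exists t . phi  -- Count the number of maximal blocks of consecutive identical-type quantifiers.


Quantifier-type sequence: E E E E A E A E  (A=forall, E=exists)
Group into maximal same-type runs:
  Ex4 | Ax1 | Ex1 | Ax1 | Ex1
Number of blocks = 5

5


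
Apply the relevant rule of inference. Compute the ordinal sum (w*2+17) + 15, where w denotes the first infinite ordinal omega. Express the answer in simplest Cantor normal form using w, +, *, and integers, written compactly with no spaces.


Compute (w*2+17) + 15.
Ordinal + is associative but NOT commutative; for finite n>0, n + w = w but w + n stays w+n.
By associativity: (w*2+17) + 15 = w*2 + (17+15) = w*2+32.
Result = w*2+32

w*2+32


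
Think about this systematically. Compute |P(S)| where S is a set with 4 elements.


The power set of a set with n elements has 2^n elements.
|P(S)| = 2^4 = 16

16


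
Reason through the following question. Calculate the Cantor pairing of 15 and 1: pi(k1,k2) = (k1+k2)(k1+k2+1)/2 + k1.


k1 + k2 = 16
(k1+k2)(k1+k2+1)/2 = 16 * 17 / 2 = 136
pi = 136 + 15 = 151

151


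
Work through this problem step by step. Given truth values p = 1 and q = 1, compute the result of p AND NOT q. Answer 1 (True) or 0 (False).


p = 1, q = 1
Operation: p AND NOT q
Evaluate: 1 AND NOT 1 = 0

0


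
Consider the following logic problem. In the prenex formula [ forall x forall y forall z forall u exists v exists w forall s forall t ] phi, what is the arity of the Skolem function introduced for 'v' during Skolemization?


Quantifier prefix: forall x forall y forall z forall u exists v exists w forall s forall t
'v' is existentially quantified at position 5.
Universal variables preceding it: x, y, z, u
Skolem function arity = 4

4


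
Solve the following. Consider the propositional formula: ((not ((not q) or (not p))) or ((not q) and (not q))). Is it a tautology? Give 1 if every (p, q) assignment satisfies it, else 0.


Check all 4 assignments:
p=0, q=0: 1
p=0, q=1: 0
p=1, q=0: 1
p=1, q=1: 1
Satisfying count = 3/4.
Tautology iff count = 4: no.

0


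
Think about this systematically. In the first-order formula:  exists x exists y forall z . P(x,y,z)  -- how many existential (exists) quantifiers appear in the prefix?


Quantifier prefix: exists x exists y forall z
Mark each quantifier type:
  E E U
Universal count = 1, Existential count = 2
Asked for existential (exists) quantifiers: 2

2


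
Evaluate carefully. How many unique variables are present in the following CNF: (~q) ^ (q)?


Identify each variable that appears in the formula.
Variables found: q
Count = 1

1


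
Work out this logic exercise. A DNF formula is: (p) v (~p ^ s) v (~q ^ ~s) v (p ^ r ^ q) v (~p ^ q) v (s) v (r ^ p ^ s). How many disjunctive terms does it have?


A DNF formula is a disjunction of terms (conjunctions).
Terms are separated by v.
Counting the disjuncts: 7 terms.

7


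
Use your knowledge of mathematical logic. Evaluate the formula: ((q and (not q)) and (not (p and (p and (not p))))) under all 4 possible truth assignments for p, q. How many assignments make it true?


Check all 4 assignments:
p=0, q=0: 0
p=0, q=1: 0
p=1, q=0: 0
p=1, q=1: 0
Count of True = 0

0


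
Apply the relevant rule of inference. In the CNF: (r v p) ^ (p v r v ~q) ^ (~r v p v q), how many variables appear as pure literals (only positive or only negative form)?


Check each variable for pure literal status:
p: pure positive
q: mixed (not pure)
r: mixed (not pure)
Pure literal count = 1

1


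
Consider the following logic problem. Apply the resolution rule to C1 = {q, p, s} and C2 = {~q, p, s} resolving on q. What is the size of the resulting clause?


Remove q from C1 and ~q from C2.
C1 remainder: {p, s}
C2 remainder: {p, s}
Union (resolvent): {p, s}
Resolvent has 2 literal(s).

2


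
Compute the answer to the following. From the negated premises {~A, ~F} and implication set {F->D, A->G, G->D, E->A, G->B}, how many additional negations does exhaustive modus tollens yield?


Initial negated facts: {~A, ~F}
Apply modus tollens to closure:
  ~A and E->A  =>  ~E
Final negated: {~A, ~E, ~F}
New negations: {~E}
Count = 1

1


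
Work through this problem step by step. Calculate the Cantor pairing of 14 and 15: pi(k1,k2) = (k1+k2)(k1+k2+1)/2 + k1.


k1 + k2 = 29
(k1+k2)(k1+k2+1)/2 = 29 * 30 / 2 = 435
pi = 435 + 14 = 449

449


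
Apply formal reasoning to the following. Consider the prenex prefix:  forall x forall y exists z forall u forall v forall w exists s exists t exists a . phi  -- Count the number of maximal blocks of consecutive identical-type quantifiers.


Quantifier-type sequence: A A E A A A E E E  (A=forall, E=exists)
Group into maximal same-type runs:
  Ax2 | Ex1 | Ax3 | Ex3
Number of blocks = 4

4


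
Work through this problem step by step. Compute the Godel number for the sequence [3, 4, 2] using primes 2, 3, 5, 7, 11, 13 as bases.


Encode each element as an exponent of the corresponding prime:
  2^3 = 8
  3^4 = 81
  5^2 = 25
Product = 8 * 81 * 25 = 16200

16200


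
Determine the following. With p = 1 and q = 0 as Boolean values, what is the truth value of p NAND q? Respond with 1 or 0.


p = 1, q = 0
Operation: p NAND q
Evaluate: 1 NAND 0 = 1

1


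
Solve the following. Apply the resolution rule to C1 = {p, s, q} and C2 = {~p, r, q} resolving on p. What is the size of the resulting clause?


Remove p from C1 and ~p from C2.
C1 remainder: {s, q}
C2 remainder: {r, q}
Union (resolvent): {q, r, s}
Resolvent has 3 literal(s).

3


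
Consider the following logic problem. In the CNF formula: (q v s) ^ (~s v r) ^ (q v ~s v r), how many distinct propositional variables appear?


Identify each variable that appears in the formula.
Variables found: q, r, s
Count = 3

3


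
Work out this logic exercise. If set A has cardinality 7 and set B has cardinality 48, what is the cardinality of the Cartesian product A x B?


The Cartesian product A x B contains all ordered pairs (a, b).
|A x B| = |A| * |B| = 7 * 48 = 336

336


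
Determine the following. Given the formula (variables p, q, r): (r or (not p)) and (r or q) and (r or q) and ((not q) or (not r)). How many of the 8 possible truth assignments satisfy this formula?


Evaluate all 8 assignments for p, q, r:
p=0, q=0, r=0: 0
p=0, q=0, r=1: 1
p=0, q=1, r=0: 1
p=0, q=1, r=1: 0
p=1, q=0, r=0: 0
p=1, q=0, r=1: 1
p=1, q=1, r=0: 0
p=1, q=1, r=1: 0
Satisfying count = 3

3


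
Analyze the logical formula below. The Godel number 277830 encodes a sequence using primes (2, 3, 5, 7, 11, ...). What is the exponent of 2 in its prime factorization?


Factorize 277830 by dividing by 2 repeatedly.
Division steps: 2 divides 277830 exactly 1 time(s).
Exponent of 2 = 1

1


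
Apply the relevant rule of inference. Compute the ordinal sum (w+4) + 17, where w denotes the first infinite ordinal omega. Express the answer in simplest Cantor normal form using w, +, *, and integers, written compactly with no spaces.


Compute (w+4) + 17.
Ordinal + is associative but NOT commutative; for finite n>0, n + w = w but w + n stays w+n.
By associativity: (w+4) + 17 = w + (4+17) = w+21.
Result = w+21

w+21


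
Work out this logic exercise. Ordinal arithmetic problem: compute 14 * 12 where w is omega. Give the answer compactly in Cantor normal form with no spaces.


Compute 14 * 12.
Ordinal * is associative and left-distributive over +, but NOT commutative; for finite n>1, n*w = w but w*n stays w*n.
Both finite; ordinal * agrees with natural *: 14 * 12 = 168.
Result = 168

168


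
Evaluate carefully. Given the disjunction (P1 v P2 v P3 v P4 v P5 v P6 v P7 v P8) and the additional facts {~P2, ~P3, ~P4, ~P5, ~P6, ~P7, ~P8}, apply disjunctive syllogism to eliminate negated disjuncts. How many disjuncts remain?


Original disjuncts (8): P1, P2, P3, P4, P5, P6, P7, P8
Negated (eliminate): ~P2, ~P3, ~P4, ~P5, ~P6, ~P7, ~P8
Remaining disjuncts: P1
Count = 8 - 7 = 1

1


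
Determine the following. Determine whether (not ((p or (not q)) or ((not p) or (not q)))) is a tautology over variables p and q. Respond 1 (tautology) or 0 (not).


Check all 4 assignments:
p=0, q=0: 0
p=0, q=1: 0
p=1, q=0: 0
p=1, q=1: 0
Satisfying count = 0/4.
Tautology iff count = 4: no.

0


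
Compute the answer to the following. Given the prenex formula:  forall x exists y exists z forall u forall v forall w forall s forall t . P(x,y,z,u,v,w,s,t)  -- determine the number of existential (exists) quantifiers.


Quantifier prefix: forall x exists y exists z forall u forall v forall w forall s forall t
Mark each quantifier type:
  U E E U U U U U
Universal count = 6, Existential count = 2
Asked for existential (exists) quantifiers: 2

2


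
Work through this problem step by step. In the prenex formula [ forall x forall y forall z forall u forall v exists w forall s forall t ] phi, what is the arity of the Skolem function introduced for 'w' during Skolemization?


Quantifier prefix: forall x forall y forall z forall u forall v exists w forall s forall t
'w' is existentially quantified at position 6.
Universal variables preceding it: x, y, z, u, v
Skolem function arity = 5

5


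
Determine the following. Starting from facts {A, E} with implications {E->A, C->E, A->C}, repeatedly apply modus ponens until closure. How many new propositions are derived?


Initial facts: {A, E}
Apply modus ponens to closure:
  A and A->C  =>  C
Final known: {A, C, E}
New propositions: {C}
Count = 1

1


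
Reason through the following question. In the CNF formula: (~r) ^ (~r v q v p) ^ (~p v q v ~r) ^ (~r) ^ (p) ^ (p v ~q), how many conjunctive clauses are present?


A CNF formula is a conjunction of clauses.
Clauses are separated by ^.
Counting the conjuncts: 6 clauses.

6


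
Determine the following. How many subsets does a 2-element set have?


The power set of a set with n elements has 2^n elements.
|P(S)| = 2^2 = 4

4


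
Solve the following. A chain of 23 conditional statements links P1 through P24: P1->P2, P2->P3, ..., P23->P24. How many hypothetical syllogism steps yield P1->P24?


With 23 implications in a chain connecting 24 propositions:
P1->P2, P2->P3, ..., P23->P24
Steps needed = (number of implications) - 1 = 23 - 1 = 22

22


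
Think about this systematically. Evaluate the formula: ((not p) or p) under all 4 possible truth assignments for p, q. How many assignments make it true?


Check all 4 assignments:
p=0, q=0: 1
p=0, q=1: 1
p=1, q=0: 1
p=1, q=1: 1
Count of True = 4

4


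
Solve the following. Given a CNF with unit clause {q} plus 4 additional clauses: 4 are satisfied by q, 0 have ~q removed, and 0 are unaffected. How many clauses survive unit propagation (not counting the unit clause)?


Satisfied (removed): 4
Shortened (remain): 0
Unchanged (remain): 0
Remaining = 0 + 0 = 0

0


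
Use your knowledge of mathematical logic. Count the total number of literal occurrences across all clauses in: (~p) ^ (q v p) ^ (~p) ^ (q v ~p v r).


Counting literals in each clause:
Clause 1: 1 literal(s)
Clause 2: 2 literal(s)
Clause 3: 1 literal(s)
Clause 4: 3 literal(s)
Total = 7

7


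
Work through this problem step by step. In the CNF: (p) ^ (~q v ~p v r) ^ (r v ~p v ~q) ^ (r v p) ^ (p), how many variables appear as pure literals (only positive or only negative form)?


Check each variable for pure literal status:
p: mixed (not pure)
q: pure negative
r: pure positive
Pure literal count = 2

2


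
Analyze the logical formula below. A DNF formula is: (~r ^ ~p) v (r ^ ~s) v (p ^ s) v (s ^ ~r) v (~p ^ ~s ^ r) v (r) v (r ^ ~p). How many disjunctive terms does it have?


A DNF formula is a disjunction of terms (conjunctions).
Terms are separated by v.
Counting the disjuncts: 7 terms.

7


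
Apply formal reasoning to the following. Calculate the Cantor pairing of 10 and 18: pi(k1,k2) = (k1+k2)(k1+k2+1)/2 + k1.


k1 + k2 = 28
(k1+k2)(k1+k2+1)/2 = 28 * 29 / 2 = 406
pi = 406 + 10 = 416

416


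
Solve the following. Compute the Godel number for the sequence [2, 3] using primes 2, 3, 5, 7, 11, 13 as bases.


Encode each element as an exponent of the corresponding prime:
  2^2 = 4
  3^3 = 27
Product = 4 * 27 = 108

108


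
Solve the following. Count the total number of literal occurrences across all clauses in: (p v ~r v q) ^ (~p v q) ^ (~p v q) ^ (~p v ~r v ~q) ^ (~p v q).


Counting literals in each clause:
Clause 1: 3 literal(s)
Clause 2: 2 literal(s)
Clause 3: 2 literal(s)
Clause 4: 3 literal(s)
Clause 5: 2 literal(s)
Total = 12

12


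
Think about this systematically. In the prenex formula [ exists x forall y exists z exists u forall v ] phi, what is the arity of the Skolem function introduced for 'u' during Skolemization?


Quantifier prefix: exists x forall y exists z exists u forall v
'u' is existentially quantified at position 4.
Universal variables preceding it: y
Skolem function arity = 1

1


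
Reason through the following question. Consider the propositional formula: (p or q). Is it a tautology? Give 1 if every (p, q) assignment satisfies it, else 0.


Check all 4 assignments:
p=0, q=0: 0
p=0, q=1: 1
p=1, q=0: 1
p=1, q=1: 1
Satisfying count = 3/4.
Tautology iff count = 4: no.

0


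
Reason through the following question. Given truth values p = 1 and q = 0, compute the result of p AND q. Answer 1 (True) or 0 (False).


p = 1, q = 0
Operation: p AND q
Evaluate: 1 AND 0 = 0

0


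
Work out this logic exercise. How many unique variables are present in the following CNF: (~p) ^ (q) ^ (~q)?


Identify each variable that appears in the formula.
Variables found: p, q
Count = 2

2


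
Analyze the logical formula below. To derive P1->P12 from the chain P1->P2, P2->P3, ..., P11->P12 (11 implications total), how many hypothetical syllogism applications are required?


With 11 implications in a chain connecting 12 propositions:
P1->P2, P2->P3, ..., P11->P12
Steps needed = (number of implications) - 1 = 11 - 1 = 10

10


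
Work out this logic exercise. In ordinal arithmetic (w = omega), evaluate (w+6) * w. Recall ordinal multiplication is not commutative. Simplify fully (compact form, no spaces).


Compute (w+6) * w.
Ordinal * is associative and left-distributive over +, but NOT commutative; for finite n>1, n*w = w but w*n stays w*n.
(w+6) * w = sup{(w+6)*k : k<w} = sup{w*k+6} = w^2 (the +6 tail is absorbed in the limit).
Result = w^2

w^2


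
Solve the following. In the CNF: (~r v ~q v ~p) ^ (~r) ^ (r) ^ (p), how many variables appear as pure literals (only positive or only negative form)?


Check each variable for pure literal status:
p: mixed (not pure)
q: pure negative
r: mixed (not pure)
Pure literal count = 1

1


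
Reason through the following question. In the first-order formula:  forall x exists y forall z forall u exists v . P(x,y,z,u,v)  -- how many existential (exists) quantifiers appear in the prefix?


Quantifier prefix: forall x exists y forall z forall u exists v
Mark each quantifier type:
  U E U U E
Universal count = 3, Existential count = 2
Asked for existential (exists) quantifiers: 2

2


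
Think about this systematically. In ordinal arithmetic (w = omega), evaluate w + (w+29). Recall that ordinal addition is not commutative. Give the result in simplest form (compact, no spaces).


Compute w + (w+29).
Ordinal + is associative but NOT commutative; for finite n>0, n + w = w but w + n stays w+n.
w + (w+29) = (w+w) + 29 = w*2+29.
Result = w*2+29

w*2+29


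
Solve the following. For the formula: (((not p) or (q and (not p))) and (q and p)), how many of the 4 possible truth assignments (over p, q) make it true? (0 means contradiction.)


Check all 4 assignments:
p=0, q=0: 0
p=0, q=1: 0
p=1, q=0: 0
p=1, q=1: 0
Count of True = 0

0


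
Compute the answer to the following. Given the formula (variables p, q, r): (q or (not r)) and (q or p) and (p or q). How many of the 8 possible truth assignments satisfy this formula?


Evaluate all 8 assignments for p, q, r:
p=0, q=0, r=0: 0
p=0, q=0, r=1: 0
p=0, q=1, r=0: 1
p=0, q=1, r=1: 1
p=1, q=0, r=0: 1
p=1, q=0, r=1: 0
p=1, q=1, r=0: 1
p=1, q=1, r=1: 1
Satisfying count = 5

5


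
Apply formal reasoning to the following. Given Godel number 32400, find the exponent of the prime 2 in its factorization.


Factorize 32400 by dividing by 2 repeatedly.
Division steps: 2 divides 32400 exactly 4 time(s).
Exponent of 2 = 4

4


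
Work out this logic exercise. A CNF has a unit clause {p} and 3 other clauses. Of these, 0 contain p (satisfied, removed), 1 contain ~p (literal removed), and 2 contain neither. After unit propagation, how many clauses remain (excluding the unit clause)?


Satisfied (removed): 0
Shortened (remain): 1
Unchanged (remain): 2
Remaining = 1 + 2 = 3

3


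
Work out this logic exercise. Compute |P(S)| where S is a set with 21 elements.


The power set of a set with n elements has 2^n elements.
|P(S)| = 2^21 = 2097152

2097152


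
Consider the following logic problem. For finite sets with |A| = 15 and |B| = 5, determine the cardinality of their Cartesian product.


The Cartesian product A x B contains all ordered pairs (a, b).
|A x B| = |A| * |B| = 15 * 5 = 75

75


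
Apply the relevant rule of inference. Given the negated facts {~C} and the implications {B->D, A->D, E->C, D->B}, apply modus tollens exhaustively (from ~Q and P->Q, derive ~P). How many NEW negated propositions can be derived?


Initial negated facts: {~C}
Apply modus tollens to closure:
  ~C and E->C  =>  ~E
Final negated: {~C, ~E}
New negations: {~E}
Count = 1

1


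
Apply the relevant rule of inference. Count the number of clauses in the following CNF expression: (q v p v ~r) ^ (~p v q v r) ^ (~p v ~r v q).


A CNF formula is a conjunction of clauses.
Clauses are separated by ^.
Counting the conjuncts: 3 clauses.

3


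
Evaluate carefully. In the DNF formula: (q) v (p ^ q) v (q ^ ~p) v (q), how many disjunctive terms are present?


A DNF formula is a disjunction of terms (conjunctions).
Terms are separated by v.
Counting the disjuncts: 4 terms.

4


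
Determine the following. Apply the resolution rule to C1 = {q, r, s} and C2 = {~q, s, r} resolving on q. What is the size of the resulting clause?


Remove q from C1 and ~q from C2.
C1 remainder: {r, s}
C2 remainder: {s, r}
Union (resolvent): {r, s}
Resolvent has 2 literal(s).

2


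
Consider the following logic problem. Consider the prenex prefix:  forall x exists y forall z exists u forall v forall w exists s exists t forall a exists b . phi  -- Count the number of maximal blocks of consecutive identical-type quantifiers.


Quantifier-type sequence: A E A E A A E E A E  (A=forall, E=exists)
Group into maximal same-type runs:
  Ax1 | Ex1 | Ax1 | Ex1 | Ax2 | Ex2 | Ax1 | Ex1
Number of blocks = 8

8


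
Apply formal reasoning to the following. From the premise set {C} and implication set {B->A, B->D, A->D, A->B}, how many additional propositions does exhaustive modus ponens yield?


Initial facts: {C}
Apply modus ponens to closure:
  (no implication fires)
Final known: {C}
New propositions: {(none)}
Count = 0

0


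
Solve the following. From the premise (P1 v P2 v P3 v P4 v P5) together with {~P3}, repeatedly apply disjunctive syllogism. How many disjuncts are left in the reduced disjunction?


Original disjuncts (5): P1, P2, P3, P4, P5
Negated (eliminate): ~P3
Remaining disjuncts: P1, P2, P4, P5
Count = 5 - 1 = 4

4


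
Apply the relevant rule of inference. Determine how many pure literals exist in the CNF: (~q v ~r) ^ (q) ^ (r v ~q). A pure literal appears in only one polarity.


Check each variable for pure literal status:
p: absent (not pure)
q: mixed (not pure)
r: mixed (not pure)
Pure literal count = 0

0


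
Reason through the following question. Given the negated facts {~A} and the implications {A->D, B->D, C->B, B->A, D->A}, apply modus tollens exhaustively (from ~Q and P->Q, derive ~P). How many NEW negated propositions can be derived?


Initial negated facts: {~A}
Apply modus tollens to closure:
  ~A and B->A  =>  ~B
  ~A and D->A  =>  ~D
  ~B and C->B  =>  ~C
Final negated: {~A, ~B, ~C, ~D}
New negations: {~B, ~C, ~D}
Count = 3

3


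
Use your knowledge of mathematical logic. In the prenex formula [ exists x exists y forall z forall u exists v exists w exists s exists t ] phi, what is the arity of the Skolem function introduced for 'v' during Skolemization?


Quantifier prefix: exists x exists y forall z forall u exists v exists w exists s exists t
'v' is existentially quantified at position 5.
Universal variables preceding it: z, u
Skolem function arity = 2

2


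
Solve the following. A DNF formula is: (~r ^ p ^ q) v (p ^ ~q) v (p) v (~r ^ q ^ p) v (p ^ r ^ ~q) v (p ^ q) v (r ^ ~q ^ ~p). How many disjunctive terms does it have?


A DNF formula is a disjunction of terms (conjunctions).
Terms are separated by v.
Counting the disjuncts: 7 terms.

7


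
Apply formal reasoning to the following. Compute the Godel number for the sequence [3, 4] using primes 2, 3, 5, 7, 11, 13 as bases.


Encode each element as an exponent of the corresponding prime:
  2^3 = 8
  3^4 = 81
Product = 8 * 81 = 648

648


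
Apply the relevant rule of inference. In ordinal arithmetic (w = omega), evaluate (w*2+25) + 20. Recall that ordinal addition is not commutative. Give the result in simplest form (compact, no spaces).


Compute (w*2+25) + 20.
Ordinal + is associative but NOT commutative; for finite n>0, n + w = w but w + n stays w+n.
By associativity: (w*2+25) + 20 = w*2 + (25+20) = w*2+45.
Result = w*2+45

w*2+45


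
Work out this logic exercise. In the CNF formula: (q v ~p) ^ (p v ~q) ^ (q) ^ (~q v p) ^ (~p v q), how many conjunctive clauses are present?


A CNF formula is a conjunction of clauses.
Clauses are separated by ^.
Counting the conjuncts: 5 clauses.

5


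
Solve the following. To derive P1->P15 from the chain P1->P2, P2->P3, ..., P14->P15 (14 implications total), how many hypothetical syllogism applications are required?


With 14 implications in a chain connecting 15 propositions:
P1->P2, P2->P3, ..., P14->P15
Steps needed = (number of implications) - 1 = 14 - 1 = 13

13


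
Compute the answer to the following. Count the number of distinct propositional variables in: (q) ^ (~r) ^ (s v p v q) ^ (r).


Identify each variable that appears in the formula.
Variables found: p, q, r, s
Count = 4

4


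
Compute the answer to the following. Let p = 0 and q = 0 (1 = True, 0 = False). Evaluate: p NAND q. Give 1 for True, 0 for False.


p = 0, q = 0
Operation: p NAND q
Evaluate: 0 NAND 0 = 1

1


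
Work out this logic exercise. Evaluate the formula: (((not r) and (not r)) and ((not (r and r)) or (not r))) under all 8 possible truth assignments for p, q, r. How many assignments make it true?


Check all 8 assignments:
p=0, q=0, r=0: 1
p=0, q=0, r=1: 0
p=0, q=1, r=0: 1
p=0, q=1, r=1: 0
p=1, q=0, r=0: 1
p=1, q=0, r=1: 0
p=1, q=1, r=0: 1
p=1, q=1, r=1: 0
Count of True = 4

4


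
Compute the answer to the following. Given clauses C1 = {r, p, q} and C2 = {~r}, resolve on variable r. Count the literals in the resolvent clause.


Remove r from C1 and ~r from C2.
C1 remainder: {p, q}
C2 remainder: {}
Union (resolvent): {p, q}
Resolvent has 2 literal(s).

2


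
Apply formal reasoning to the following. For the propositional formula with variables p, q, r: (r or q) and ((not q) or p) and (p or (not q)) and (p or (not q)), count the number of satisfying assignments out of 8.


Evaluate all 8 assignments for p, q, r:
p=0, q=0, r=0: 0
p=0, q=0, r=1: 1
p=0, q=1, r=0: 0
p=0, q=1, r=1: 0
p=1, q=0, r=0: 0
p=1, q=0, r=1: 1
p=1, q=1, r=0: 1
p=1, q=1, r=1: 1
Satisfying count = 4

4


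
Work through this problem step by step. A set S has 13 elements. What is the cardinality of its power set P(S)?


The power set of a set with n elements has 2^n elements.
|P(S)| = 2^13 = 8192

8192


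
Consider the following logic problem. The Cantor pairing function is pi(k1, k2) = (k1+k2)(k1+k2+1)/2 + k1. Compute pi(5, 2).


k1 + k2 = 7
(k1+k2)(k1+k2+1)/2 = 7 * 8 / 2 = 28
pi = 28 + 5 = 33

33


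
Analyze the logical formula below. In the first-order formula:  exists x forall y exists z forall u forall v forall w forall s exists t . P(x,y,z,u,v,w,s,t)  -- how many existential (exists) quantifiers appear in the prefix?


Quantifier prefix: exists x forall y exists z forall u forall v forall w forall s exists t
Mark each quantifier type:
  E U E U U U U E
Universal count = 5, Existential count = 3
Asked for existential (exists) quantifiers: 3

3
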